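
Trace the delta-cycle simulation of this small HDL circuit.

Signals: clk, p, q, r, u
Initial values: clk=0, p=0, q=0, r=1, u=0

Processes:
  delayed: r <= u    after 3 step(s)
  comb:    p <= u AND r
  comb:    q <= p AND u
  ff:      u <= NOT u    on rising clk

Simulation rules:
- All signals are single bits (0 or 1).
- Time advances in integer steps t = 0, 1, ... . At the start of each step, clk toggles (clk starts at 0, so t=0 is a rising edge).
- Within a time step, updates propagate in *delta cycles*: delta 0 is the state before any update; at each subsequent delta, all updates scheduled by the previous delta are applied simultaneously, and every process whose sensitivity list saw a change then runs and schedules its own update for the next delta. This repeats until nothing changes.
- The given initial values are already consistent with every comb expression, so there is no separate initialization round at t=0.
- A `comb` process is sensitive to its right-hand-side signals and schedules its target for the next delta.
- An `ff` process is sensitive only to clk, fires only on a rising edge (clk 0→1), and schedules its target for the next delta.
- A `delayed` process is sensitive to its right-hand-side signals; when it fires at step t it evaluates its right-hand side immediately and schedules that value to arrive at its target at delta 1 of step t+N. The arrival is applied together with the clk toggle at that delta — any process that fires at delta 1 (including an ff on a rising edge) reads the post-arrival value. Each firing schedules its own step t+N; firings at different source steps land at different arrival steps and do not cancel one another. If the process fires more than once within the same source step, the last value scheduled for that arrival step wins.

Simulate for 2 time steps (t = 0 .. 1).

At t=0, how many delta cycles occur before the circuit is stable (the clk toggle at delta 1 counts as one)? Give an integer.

4

[bits: u,p,r,clk,q]
t=0: Δ0=00100 Δ1=00110 Δ2=10110 Δ3=11110 Δ4=11111 | 4Δ
t=1: Δ0=11111 Δ1=11101 | 1Δ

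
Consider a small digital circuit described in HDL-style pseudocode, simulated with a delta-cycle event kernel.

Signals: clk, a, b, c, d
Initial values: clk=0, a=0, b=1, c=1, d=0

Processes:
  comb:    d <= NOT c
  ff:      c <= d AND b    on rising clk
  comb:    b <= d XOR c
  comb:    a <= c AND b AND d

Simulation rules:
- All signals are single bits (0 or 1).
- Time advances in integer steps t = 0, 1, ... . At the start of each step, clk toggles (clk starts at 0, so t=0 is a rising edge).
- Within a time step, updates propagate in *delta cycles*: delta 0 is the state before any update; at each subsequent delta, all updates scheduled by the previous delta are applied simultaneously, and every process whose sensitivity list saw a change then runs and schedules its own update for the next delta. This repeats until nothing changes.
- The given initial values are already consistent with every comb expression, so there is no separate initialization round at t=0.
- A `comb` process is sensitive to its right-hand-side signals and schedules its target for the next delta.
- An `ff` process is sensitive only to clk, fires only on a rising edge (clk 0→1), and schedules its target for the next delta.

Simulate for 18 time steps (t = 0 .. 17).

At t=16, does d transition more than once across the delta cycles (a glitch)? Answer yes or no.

[bits: c,a,b,d,clk]
t=0: Δ0=10100 Δ1=10101 Δ2=00101 Δ3=00011 Δ4=00111 | 4Δ
t=1: Δ0=00111 Δ1=00110 | 1Δ
t=2: Δ0=00110 Δ1=00111 Δ2=10111 Δ3=11001 Δ4=10101 | 4Δ
t=3: Δ0=10101 Δ1=10100 | 1Δ
t=4: Δ0=10100 Δ1=10101 Δ2=00101 Δ3=00011 Δ4=00111 | 4Δ
t=5: Δ0=00111 Δ1=00110 | 1Δ
t=6: Δ0=00110 Δ1=00111 Δ2=10111 Δ3=11001 Δ4=10101 | 4Δ
t=7: Δ0=10101 Δ1=10100 | 1Δ
t=8: Δ0=10100 Δ1=10101 Δ2=00101 Δ3=00011 Δ4=00111 | 4Δ
t=9: Δ0=00111 Δ1=00110 | 1Δ
t=10: Δ0=00110 Δ1=00111 Δ2=10111 Δ3=11001 Δ4=10101 | 4Δ
t=11: Δ0=10101 Δ1=10100 | 1Δ
t=12: Δ0=10100 Δ1=10101 Δ2=00101 Δ3=00011 Δ4=00111 | 4Δ
t=13: Δ0=00111 Δ1=00110 | 1Δ
t=14: Δ0=00110 Δ1=00111 Δ2=10111 Δ3=11001 Δ4=10101 | 4Δ
t=15: Δ0=10101 Δ1=10100 | 1Δ
t=16: Δ0=10100 Δ1=10101 Δ2=00101 Δ3=00011 Δ4=00111 | 4Δ
t=17: Δ0=00111 Δ1=00110 | 1Δ

no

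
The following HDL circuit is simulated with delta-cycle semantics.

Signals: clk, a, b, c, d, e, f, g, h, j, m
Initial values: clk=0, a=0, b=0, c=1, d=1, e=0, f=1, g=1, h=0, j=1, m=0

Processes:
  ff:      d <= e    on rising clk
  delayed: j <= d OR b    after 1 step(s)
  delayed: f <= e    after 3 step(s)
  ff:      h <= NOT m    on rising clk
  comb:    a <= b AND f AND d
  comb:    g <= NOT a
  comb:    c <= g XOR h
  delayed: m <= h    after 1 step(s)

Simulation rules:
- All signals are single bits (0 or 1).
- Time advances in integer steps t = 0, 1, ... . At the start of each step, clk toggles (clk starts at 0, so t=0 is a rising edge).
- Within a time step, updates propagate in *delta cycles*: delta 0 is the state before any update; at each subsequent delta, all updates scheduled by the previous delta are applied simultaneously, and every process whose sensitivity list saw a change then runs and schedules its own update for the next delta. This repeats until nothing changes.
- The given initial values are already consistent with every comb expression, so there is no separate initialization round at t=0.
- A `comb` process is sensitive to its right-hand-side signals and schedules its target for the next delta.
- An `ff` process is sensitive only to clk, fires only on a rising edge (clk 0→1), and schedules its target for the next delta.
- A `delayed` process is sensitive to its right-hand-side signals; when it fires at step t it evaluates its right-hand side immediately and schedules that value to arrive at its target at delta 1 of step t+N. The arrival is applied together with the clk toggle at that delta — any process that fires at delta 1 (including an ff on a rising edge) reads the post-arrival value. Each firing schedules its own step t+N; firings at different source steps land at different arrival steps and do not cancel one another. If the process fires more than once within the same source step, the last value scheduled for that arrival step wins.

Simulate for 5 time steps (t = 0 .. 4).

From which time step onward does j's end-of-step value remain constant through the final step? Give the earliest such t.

1

t0.Δ0 b=0 g=1 c=1 clk=0 h=0 j=1 a=0 e=0 d=1 m=0 f=1
t0.Δ1 b=0 g=1 c=1 clk=1 h=0 j=1 a=0 e=0 d=1 m=0 f=1
t0.Δ2 b=0 g=1 c=1 clk=1 h=1 j=1 a=0 e=0 d=0 m=0 f=1
t0.Δ3 b=0 g=1 c=0 clk=1 h=1 j=1 a=0 e=0 d=0 m=0 f=1
t1.Δ0 b=0 g=1 c=0 clk=1 h=1 j=1 a=0 e=0 d=0 m=0 f=1
t1.Δ1 b=0 g=1 c=0 clk=0 h=1 j=0 a=0 e=0 d=0 m=1 f=1
t2.Δ0 b=0 g=1 c=0 clk=0 h=1 j=0 a=0 e=0 d=0 m=1 f=1
t2.Δ1 b=0 g=1 c=0 clk=1 h=1 j=0 a=0 e=0 d=0 m=1 f=1
t2.Δ2 b=0 g=1 c=0 clk=1 h=0 j=0 a=0 e=0 d=0 m=1 f=1
t2.Δ3 b=0 g=1 c=1 clk=1 h=0 j=0 a=0 e=0 d=0 m=1 f=1
t3.Δ0 b=0 g=1 c=1 clk=1 h=0 j=0 a=0 e=0 d=0 m=1 f=1
t3.Δ1 b=0 g=1 c=1 clk=0 h=0 j=0 a=0 e=0 d=0 m=0 f=1
t4.Δ0 b=0 g=1 c=1 clk=0 h=0 j=0 a=0 e=0 d=0 m=0 f=1
t4.Δ1 b=0 g=1 c=1 clk=1 h=0 j=0 a=0 e=0 d=0 m=0 f=1
t4.Δ2 b=0 g=1 c=1 clk=1 h=1 j=0 a=0 e=0 d=0 m=0 f=1
t4.Δ3 b=0 g=1 c=0 clk=1 h=1 j=0 a=0 e=0 d=0 m=0 f=1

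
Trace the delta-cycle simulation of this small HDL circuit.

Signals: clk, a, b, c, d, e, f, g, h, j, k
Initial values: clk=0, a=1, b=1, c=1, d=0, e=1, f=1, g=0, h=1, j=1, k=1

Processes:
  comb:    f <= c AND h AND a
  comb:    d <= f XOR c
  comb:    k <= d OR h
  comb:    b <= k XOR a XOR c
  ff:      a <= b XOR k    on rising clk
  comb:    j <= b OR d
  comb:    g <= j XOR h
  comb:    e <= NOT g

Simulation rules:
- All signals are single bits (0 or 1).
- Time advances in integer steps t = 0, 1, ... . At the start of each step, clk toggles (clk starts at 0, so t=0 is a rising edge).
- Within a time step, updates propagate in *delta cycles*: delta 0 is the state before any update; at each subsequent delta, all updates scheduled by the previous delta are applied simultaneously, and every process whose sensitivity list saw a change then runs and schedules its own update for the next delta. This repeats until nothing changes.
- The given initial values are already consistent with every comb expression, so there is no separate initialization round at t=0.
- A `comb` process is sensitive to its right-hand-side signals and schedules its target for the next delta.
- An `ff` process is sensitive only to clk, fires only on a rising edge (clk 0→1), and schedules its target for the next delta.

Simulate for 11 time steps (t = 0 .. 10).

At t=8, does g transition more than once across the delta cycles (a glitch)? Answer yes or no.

t0.Δ0 f=1 d=0 clk=0 a=1 e=1 b=1 c=1 k=1 h=1 j=1 g=0
t0.Δ1 f=1 d=0 clk=1 a=1 e=1 b=1 c=1 k=1 h=1 j=1 g=0
t0.Δ2 f=1 d=0 clk=1 a=0 e=1 b=1 c=1 k=1 h=1 j=1 g=0
t0.Δ3 f=0 d=0 clk=1 a=0 e=1 b=0 c=1 k=1 h=1 j=1 g=0
t0.Δ4 f=0 d=1 clk=1 a=0 e=1 b=0 c=1 k=1 h=1 j=0 g=0
t0.Δ5 f=0 d=1 clk=1 a=0 e=1 b=0 c=1 k=1 h=1 j=1 g=1
t0.Δ6 f=0 d=1 clk=1 a=0 e=0 b=0 c=1 k=1 h=1 j=1 g=0
t0.Δ7 f=0 d=1 clk=1 a=0 e=1 b=0 c=1 k=1 h=1 j=1 g=0
t1.Δ0 f=0 d=1 clk=1 a=0 e=1 b=0 c=1 k=1 h=1 j=1 g=0
t1.Δ1 f=0 d=1 clk=0 a=0 e=1 b=0 c=1 k=1 h=1 j=1 g=0
t2.Δ0 f=0 d=1 clk=0 a=0 e=1 b=0 c=1 k=1 h=1 j=1 g=0
t2.Δ1 f=0 d=1 clk=1 a=0 e=1 b=0 c=1 k=1 h=1 j=1 g=0
t2.Δ2 f=0 d=1 clk=1 a=1 e=1 b=0 c=1 k=1 h=1 j=1 g=0
t2.Δ3 f=1 d=1 clk=1 a=1 e=1 b=1 c=1 k=1 h=1 j=1 g=0
t2.Δ4 f=1 d=0 clk=1 a=1 e=1 b=1 c=1 k=1 h=1 j=1 g=0
t3.Δ0 f=1 d=0 clk=1 a=1 e=1 b=1 c=1 k=1 h=1 j=1 g=0
t3.Δ1 f=1 d=0 clk=0 a=1 e=1 b=1 c=1 k=1 h=1 j=1 g=0
t4.Δ0 f=1 d=0 clk=0 a=1 e=1 b=1 c=1 k=1 h=1 j=1 g=0
t4.Δ1 f=1 d=0 clk=1 a=1 e=1 b=1 c=1 k=1 h=1 j=1 g=0
t4.Δ2 f=1 d=0 clk=1 a=0 e=1 b=1 c=1 k=1 h=1 j=1 g=0
t4.Δ3 f=0 d=0 clk=1 a=0 e=1 b=0 c=1 k=1 h=1 j=1 g=0
t4.Δ4 f=0 d=1 clk=1 a=0 e=1 b=0 c=1 k=1 h=1 j=0 g=0
t4.Δ5 f=0 d=1 clk=1 a=0 e=1 b=0 c=1 k=1 h=1 j=1 g=1
t4.Δ6 f=0 d=1 clk=1 a=0 e=0 b=0 c=1 k=1 h=1 j=1 g=0
t4.Δ7 f=0 d=1 clk=1 a=0 e=1 b=0 c=1 k=1 h=1 j=1 g=0
t5.Δ0 f=0 d=1 clk=1 a=0 e=1 b=0 c=1 k=1 h=1 j=1 g=0
t5.Δ1 f=0 d=1 clk=0 a=0 e=1 b=0 c=1 k=1 h=1 j=1 g=0
t6.Δ0 f=0 d=1 clk=0 a=0 e=1 b=0 c=1 k=1 h=1 j=1 g=0
t6.Δ1 f=0 d=1 clk=1 a=0 e=1 b=0 c=1 k=1 h=1 j=1 g=0
t6.Δ2 f=0 d=1 clk=1 a=1 e=1 b=0 c=1 k=1 h=1 j=1 g=0
t6.Δ3 f=1 d=1 clk=1 a=1 e=1 b=1 c=1 k=1 h=1 j=1 g=0
t6.Δ4 f=1 d=0 clk=1 a=1 e=1 b=1 c=1 k=1 h=1 j=1 g=0
t7.Δ0 f=1 d=0 clk=1 a=1 e=1 b=1 c=1 k=1 h=1 j=1 g=0
t7.Δ1 f=1 d=0 clk=0 a=1 e=1 b=1 c=1 k=1 h=1 j=1 g=0
t8.Δ0 f=1 d=0 clk=0 a=1 e=1 b=1 c=1 k=1 h=1 j=1 g=0
t8.Δ1 f=1 d=0 clk=1 a=1 e=1 b=1 c=1 k=1 h=1 j=1 g=0
t8.Δ2 f=1 d=0 clk=1 a=0 e=1 b=1 c=1 k=1 h=1 j=1 g=0
t8.Δ3 f=0 d=0 clk=1 a=0 e=1 b=0 c=1 k=1 h=1 j=1 g=0
t8.Δ4 f=0 d=1 clk=1 a=0 e=1 b=0 c=1 k=1 h=1 j=0 g=0
t8.Δ5 f=0 d=1 clk=1 a=0 e=1 b=0 c=1 k=1 h=1 j=1 g=1
t8.Δ6 f=0 d=1 clk=1 a=0 e=0 b=0 c=1 k=1 h=1 j=1 g=0
t8.Δ7 f=0 d=1 clk=1 a=0 e=1 b=0 c=1 k=1 h=1 j=1 g=0
t9.Δ0 f=0 d=1 clk=1 a=0 e=1 b=0 c=1 k=1 h=1 j=1 g=0
t9.Δ1 f=0 d=1 clk=0 a=0 e=1 b=0 c=1 k=1 h=1 j=1 g=0
t10.Δ0 f=0 d=1 clk=0 a=0 e=1 b=0 c=1 k=1 h=1 j=1 g=0
t10.Δ1 f=0 d=1 clk=1 a=0 e=1 b=0 c=1 k=1 h=1 j=1 g=0
t10.Δ2 f=0 d=1 clk=1 a=1 e=1 b=0 c=1 k=1 h=1 j=1 g=0
t10.Δ3 f=1 d=1 clk=1 a=1 e=1 b=1 c=1 k=1 h=1 j=1 g=0
t10.Δ4 f=1 d=0 clk=1 a=1 e=1 b=1 c=1 k=1 h=1 j=1 g=0

yes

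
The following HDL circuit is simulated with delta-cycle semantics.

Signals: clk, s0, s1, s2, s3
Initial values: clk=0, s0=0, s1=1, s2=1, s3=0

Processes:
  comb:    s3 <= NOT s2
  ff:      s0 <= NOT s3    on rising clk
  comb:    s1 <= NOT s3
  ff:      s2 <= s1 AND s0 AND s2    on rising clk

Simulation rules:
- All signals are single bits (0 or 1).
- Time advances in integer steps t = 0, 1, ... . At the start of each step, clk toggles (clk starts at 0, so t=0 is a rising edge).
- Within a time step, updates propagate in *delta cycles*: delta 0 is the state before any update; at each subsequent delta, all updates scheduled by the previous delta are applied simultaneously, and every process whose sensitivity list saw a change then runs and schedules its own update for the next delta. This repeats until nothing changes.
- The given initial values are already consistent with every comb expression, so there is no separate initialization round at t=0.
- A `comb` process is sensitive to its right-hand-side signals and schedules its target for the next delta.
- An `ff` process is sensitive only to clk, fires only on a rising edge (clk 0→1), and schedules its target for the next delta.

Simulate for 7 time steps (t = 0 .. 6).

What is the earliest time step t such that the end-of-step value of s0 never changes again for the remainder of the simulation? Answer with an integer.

2

[bits: clk,s2,s1,s3,s0]
t=0: Δ0=01100 Δ1=11100 Δ2=10101 Δ3=10111 Δ4=10011 | 4Δ
t=1: Δ0=10011 Δ1=00011 | 1Δ
t=2: Δ0=00011 Δ1=10011 Δ2=10010 | 2Δ
t=3: Δ0=10010 Δ1=00010 | 1Δ
t=4: Δ0=00010 Δ1=10010 | 1Δ
t=5: Δ0=10010 Δ1=00010 | 1Δ
t=6: Δ0=00010 Δ1=10010 | 1Δ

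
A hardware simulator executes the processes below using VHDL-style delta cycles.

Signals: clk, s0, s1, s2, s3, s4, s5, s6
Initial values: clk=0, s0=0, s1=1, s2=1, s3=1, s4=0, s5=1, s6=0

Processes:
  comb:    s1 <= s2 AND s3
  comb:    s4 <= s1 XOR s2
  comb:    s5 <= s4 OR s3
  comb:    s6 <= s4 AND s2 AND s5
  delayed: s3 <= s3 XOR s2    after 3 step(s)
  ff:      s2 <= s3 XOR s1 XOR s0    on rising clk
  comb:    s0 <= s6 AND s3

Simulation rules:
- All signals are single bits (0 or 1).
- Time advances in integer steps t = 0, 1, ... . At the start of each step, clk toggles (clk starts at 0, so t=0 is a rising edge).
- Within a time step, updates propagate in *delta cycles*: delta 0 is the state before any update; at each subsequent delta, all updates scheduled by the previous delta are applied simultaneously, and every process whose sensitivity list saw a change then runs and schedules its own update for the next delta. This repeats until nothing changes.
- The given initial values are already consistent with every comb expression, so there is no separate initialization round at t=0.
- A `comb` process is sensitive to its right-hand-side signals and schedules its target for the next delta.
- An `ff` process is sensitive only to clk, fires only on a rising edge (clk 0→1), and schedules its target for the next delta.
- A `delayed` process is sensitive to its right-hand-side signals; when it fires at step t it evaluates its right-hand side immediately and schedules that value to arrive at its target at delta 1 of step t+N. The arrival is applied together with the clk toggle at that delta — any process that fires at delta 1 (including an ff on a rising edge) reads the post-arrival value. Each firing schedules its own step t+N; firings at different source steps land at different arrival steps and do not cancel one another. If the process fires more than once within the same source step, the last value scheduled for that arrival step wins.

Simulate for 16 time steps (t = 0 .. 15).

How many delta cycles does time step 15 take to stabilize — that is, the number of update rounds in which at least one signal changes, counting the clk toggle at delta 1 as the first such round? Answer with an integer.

t0.Δ0 s4=0 clk=0 s3=1 s0=0 s1=1 s2=1 s5=1 s6=0
t0.Δ1 s4=0 clk=1 s3=1 s0=0 s1=1 s2=1 s5=1 s6=0
t0.Δ2 s4=0 clk=1 s3=1 s0=0 s1=1 s2=0 s5=1 s6=0
t0.Δ3 s4=1 clk=1 s3=1 s0=0 s1=0 s2=0 s5=1 s6=0
t0.Δ4 s4=0 clk=1 s3=1 s0=0 s1=0 s2=0 s5=1 s6=0
t1.Δ0 s4=0 clk=1 s3=1 s0=0 s1=0 s2=0 s5=1 s6=0
t1.Δ1 s4=0 clk=0 s3=1 s0=0 s1=0 s2=0 s5=1 s6=0
t2.Δ0 s4=0 clk=0 s3=1 s0=0 s1=0 s2=0 s5=1 s6=0
t2.Δ1 s4=0 clk=1 s3=1 s0=0 s1=0 s2=0 s5=1 s6=0
t2.Δ2 s4=0 clk=1 s3=1 s0=0 s1=0 s2=1 s5=1 s6=0
t2.Δ3 s4=1 clk=1 s3=1 s0=0 s1=1 s2=1 s5=1 s6=0
t2.Δ4 s4=0 clk=1 s3=1 s0=0 s1=1 s2=1 s5=1 s6=1
t2.Δ5 s4=0 clk=1 s3=1 s0=1 s1=1 s2=1 s5=1 s6=0
t2.Δ6 s4=0 clk=1 s3=1 s0=0 s1=1 s2=1 s5=1 s6=0
t3.Δ0 s4=0 clk=1 s3=1 s0=0 s1=1 s2=1 s5=1 s6=0
t3.Δ1 s4=0 clk=0 s3=1 s0=0 s1=1 s2=1 s5=1 s6=0
t4.Δ0 s4=0 clk=0 s3=1 s0=0 s1=1 s2=1 s5=1 s6=0
t4.Δ1 s4=0 clk=1 s3=1 s0=0 s1=1 s2=1 s5=1 s6=0
t4.Δ2 s4=0 clk=1 s3=1 s0=0 s1=1 s2=0 s5=1 s6=0
t4.Δ3 s4=1 clk=1 s3=1 s0=0 s1=0 s2=0 s5=1 s6=0
t4.Δ4 s4=0 clk=1 s3=1 s0=0 s1=0 s2=0 s5=1 s6=0
t5.Δ0 s4=0 clk=1 s3=1 s0=0 s1=0 s2=0 s5=1 s6=0
t5.Δ1 s4=0 clk=0 s3=0 s0=0 s1=0 s2=0 s5=1 s6=0
t5.Δ2 s4=0 clk=0 s3=0 s0=0 s1=0 s2=0 s5=0 s6=0
t6.Δ0 s4=0 clk=0 s3=0 s0=0 s1=0 s2=0 s5=0 s6=0
t6.Δ1 s4=0 clk=1 s3=0 s0=0 s1=0 s2=0 s5=0 s6=0
t7.Δ0 s4=0 clk=1 s3=0 s0=0 s1=0 s2=0 s5=0 s6=0
t7.Δ1 s4=0 clk=0 s3=1 s0=0 s1=0 s2=0 s5=0 s6=0
t7.Δ2 s4=0 clk=0 s3=1 s0=0 s1=0 s2=0 s5=1 s6=0
t8.Δ0 s4=0 clk=0 s3=1 s0=0 s1=0 s2=0 s5=1 s6=0
t8.Δ1 s4=0 clk=1 s3=0 s0=0 s1=0 s2=0 s5=1 s6=0
t8.Δ2 s4=0 clk=1 s3=0 s0=0 s1=0 s2=0 s5=0 s6=0
t9.Δ0 s4=0 clk=1 s3=0 s0=0 s1=0 s2=0 s5=0 s6=0
t9.Δ1 s4=0 clk=0 s3=0 s0=0 s1=0 s2=0 s5=0 s6=0
t10.Δ0 s4=0 clk=0 s3=0 s0=0 s1=0 s2=0 s5=0 s6=0
t10.Δ1 s4=0 clk=1 s3=1 s0=0 s1=0 s2=0 s5=0 s6=0
t10.Δ2 s4=0 clk=1 s3=1 s0=0 s1=0 s2=1 s5=1 s6=0
t10.Δ3 s4=1 clk=1 s3=1 s0=0 s1=1 s2=1 s5=1 s6=0
t10.Δ4 s4=0 clk=1 s3=1 s0=0 s1=1 s2=1 s5=1 s6=1
t10.Δ5 s4=0 clk=1 s3=1 s0=1 s1=1 s2=1 s5=1 s6=0
t10.Δ6 s4=0 clk=1 s3=1 s0=0 s1=1 s2=1 s5=1 s6=0
t11.Δ0 s4=0 clk=1 s3=1 s0=0 s1=1 s2=1 s5=1 s6=0
t11.Δ1 s4=0 clk=0 s3=0 s0=0 s1=1 s2=1 s5=1 s6=0
t11.Δ2 s4=0 clk=0 s3=0 s0=0 s1=0 s2=1 s5=0 s6=0
t11.Δ3 s4=1 clk=0 s3=0 s0=0 s1=0 s2=1 s5=0 s6=0
t11.Δ4 s4=1 clk=0 s3=0 s0=0 s1=0 s2=1 s5=1 s6=0
t11.Δ5 s4=1 clk=0 s3=0 s0=0 s1=0 s2=1 s5=1 s6=1
t12.Δ0 s4=1 clk=0 s3=0 s0=0 s1=0 s2=1 s5=1 s6=1
t12.Δ1 s4=1 clk=1 s3=0 s0=0 s1=0 s2=1 s5=1 s6=1
t12.Δ2 s4=1 clk=1 s3=0 s0=0 s1=0 s2=0 s5=1 s6=1
t12.Δ3 s4=0 clk=1 s3=0 s0=0 s1=0 s2=0 s5=1 s6=0
t12.Δ4 s4=0 clk=1 s3=0 s0=0 s1=0 s2=0 s5=0 s6=0
t13.Δ0 s4=0 clk=1 s3=0 s0=0 s1=0 s2=0 s5=0 s6=0
t13.Δ1 s4=0 clk=0 s3=0 s0=0 s1=0 s2=0 s5=0 s6=0
t14.Δ0 s4=0 clk=0 s3=0 s0=0 s1=0 s2=0 s5=0 s6=0
t14.Δ1 s4=0 clk=1 s3=1 s0=0 s1=0 s2=0 s5=0 s6=0
t14.Δ2 s4=0 clk=1 s3=1 s0=0 s1=0 s2=1 s5=1 s6=0
t14.Δ3 s4=1 clk=1 s3=1 s0=0 s1=1 s2=1 s5=1 s6=0
t14.Δ4 s4=0 clk=1 s3=1 s0=0 s1=1 s2=1 s5=1 s6=1
t14.Δ5 s4=0 clk=1 s3=1 s0=1 s1=1 s2=1 s5=1 s6=0
t14.Δ6 s4=0 clk=1 s3=1 s0=0 s1=1 s2=1 s5=1 s6=0
t15.Δ0 s4=0 clk=1 s3=1 s0=0 s1=1 s2=1 s5=1 s6=0
t15.Δ1 s4=0 clk=0 s3=0 s0=0 s1=1 s2=1 s5=1 s6=0
t15.Δ2 s4=0 clk=0 s3=0 s0=0 s1=0 s2=1 s5=0 s6=0
t15.Δ3 s4=1 clk=0 s3=0 s0=0 s1=0 s2=1 s5=0 s6=0
t15.Δ4 s4=1 clk=0 s3=0 s0=0 s1=0 s2=1 s5=1 s6=0
t15.Δ5 s4=1 clk=0 s3=0 s0=0 s1=0 s2=1 s5=1 s6=1

5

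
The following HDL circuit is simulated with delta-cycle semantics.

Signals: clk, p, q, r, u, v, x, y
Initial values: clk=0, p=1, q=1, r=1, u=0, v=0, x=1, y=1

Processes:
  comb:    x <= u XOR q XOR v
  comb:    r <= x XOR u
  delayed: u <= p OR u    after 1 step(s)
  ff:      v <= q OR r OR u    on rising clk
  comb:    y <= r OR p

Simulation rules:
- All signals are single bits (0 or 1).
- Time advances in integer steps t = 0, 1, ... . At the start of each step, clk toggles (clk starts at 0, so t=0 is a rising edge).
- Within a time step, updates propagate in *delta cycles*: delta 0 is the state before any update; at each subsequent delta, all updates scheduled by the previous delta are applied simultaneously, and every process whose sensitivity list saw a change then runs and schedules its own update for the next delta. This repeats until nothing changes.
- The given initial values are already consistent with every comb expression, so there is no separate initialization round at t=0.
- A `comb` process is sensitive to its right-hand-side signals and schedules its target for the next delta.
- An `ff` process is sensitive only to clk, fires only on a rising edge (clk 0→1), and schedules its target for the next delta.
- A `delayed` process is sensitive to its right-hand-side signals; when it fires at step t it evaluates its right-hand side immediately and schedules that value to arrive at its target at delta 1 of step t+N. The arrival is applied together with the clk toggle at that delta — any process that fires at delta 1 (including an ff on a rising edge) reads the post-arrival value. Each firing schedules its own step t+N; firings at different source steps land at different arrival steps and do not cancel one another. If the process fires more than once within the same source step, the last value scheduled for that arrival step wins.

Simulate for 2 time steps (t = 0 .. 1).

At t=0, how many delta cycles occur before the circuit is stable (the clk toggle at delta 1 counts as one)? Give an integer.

[bits: r,p,q,clk,x,v,u,y]
t=0: Δ0=11101001 Δ1=11111001 Δ2=11111101 Δ3=11110101 Δ4=01110101 | 4Δ
t=1: Δ0=01110101 Δ1=01100101 | 1Δ

4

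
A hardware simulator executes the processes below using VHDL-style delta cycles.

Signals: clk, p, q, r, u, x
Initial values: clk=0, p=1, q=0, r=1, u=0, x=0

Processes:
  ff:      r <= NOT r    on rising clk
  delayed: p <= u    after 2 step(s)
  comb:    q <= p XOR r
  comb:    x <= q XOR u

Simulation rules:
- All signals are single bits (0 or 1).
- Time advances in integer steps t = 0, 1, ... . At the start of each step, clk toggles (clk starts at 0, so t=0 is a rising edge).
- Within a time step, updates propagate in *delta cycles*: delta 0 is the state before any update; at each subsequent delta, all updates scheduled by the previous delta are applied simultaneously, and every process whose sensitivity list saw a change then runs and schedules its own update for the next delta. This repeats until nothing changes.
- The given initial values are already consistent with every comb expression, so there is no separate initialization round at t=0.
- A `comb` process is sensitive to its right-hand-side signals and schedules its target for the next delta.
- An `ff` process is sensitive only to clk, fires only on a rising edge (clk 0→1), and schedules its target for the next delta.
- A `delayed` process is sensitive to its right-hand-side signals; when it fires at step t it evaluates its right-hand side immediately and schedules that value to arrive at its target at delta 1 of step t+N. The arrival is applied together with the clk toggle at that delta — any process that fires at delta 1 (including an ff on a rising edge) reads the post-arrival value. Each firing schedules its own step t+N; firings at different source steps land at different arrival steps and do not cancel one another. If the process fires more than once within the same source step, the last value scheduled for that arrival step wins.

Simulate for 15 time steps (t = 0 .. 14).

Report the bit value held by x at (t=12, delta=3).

[bits: clk,u,q,x,r,p]
t=0: Δ0=000011 Δ1=100011 Δ2=100001 Δ3=101001 Δ4=101101 | 4Δ
t=1: Δ0=101101 Δ1=001101 | 1Δ
t=2: Δ0=001101 Δ1=101101 Δ2=101111 Δ3=100111 Δ4=100011 | 4Δ
t=3: Δ0=100011 Δ1=000011 | 1Δ
t=4: Δ0=000011 Δ1=100011 Δ2=100001 Δ3=101001 Δ4=101101 | 4Δ
t=5: Δ0=101101 Δ1=001101 | 1Δ
t=6: Δ0=001101 Δ1=101101 Δ2=101111 Δ3=100111 Δ4=100011 | 4Δ
t=7: Δ0=100011 Δ1=000011 | 1Δ
t=8: Δ0=000011 Δ1=100011 Δ2=100001 Δ3=101001 Δ4=101101 | 4Δ
t=9: Δ0=101101 Δ1=001101 | 1Δ
t=10: Δ0=001101 Δ1=101101 Δ2=101111 Δ3=100111 Δ4=100011 | 4Δ
t=11: Δ0=100011 Δ1=000011 | 1Δ
t=12: Δ0=000011 Δ1=100011 Δ2=100001 Δ3=101001 Δ4=101101 | 4Δ
t=13: Δ0=101101 Δ1=001101 | 1Δ
t=14: Δ0=001101 Δ1=101101 Δ2=101111 Δ3=100111 Δ4=100011 | 4Δ

0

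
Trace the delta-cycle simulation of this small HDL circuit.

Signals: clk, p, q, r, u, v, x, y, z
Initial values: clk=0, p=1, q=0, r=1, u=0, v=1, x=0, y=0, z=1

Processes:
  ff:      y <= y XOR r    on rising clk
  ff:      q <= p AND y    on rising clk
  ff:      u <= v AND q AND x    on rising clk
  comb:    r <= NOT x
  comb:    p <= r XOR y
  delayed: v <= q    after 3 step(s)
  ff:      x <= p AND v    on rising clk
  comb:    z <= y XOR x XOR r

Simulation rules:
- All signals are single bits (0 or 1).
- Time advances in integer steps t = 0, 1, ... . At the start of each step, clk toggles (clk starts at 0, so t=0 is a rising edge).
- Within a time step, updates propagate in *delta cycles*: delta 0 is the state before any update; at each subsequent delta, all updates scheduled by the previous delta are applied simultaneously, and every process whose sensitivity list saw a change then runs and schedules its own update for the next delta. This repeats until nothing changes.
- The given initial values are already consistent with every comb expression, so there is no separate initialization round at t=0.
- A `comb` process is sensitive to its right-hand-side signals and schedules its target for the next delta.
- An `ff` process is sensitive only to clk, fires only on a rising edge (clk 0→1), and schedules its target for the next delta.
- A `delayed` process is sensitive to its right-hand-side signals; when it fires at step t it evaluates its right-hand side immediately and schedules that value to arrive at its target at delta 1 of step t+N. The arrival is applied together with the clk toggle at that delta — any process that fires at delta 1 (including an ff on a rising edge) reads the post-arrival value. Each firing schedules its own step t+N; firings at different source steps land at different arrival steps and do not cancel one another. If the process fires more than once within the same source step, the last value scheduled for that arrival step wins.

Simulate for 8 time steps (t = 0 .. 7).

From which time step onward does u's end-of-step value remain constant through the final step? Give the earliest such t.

4

[bits: r,p,clk,x,q,v,u,z,y]
t=0: Δ0=110001010 Δ1=111001010 Δ2=111101011 Δ3=001101011 Δ4=011101001 | 4Δ
t=1: Δ0=011101001 Δ1=010101001 | 1Δ
t=2: Δ0=010101001 Δ1=011101001 Δ2=011111001 | 2Δ
t=3: Δ0=011111001 Δ1=010111001 | 1Δ
t=4: Δ0=010111001 Δ1=011111001 Δ2=011111101 | 2Δ
t=5: Δ0=011111101 Δ1=010111101 | 1Δ
t=6: Δ0=010111101 Δ1=011111101 | 1Δ
t=7: Δ0=011111101 Δ1=010111101 | 1Δ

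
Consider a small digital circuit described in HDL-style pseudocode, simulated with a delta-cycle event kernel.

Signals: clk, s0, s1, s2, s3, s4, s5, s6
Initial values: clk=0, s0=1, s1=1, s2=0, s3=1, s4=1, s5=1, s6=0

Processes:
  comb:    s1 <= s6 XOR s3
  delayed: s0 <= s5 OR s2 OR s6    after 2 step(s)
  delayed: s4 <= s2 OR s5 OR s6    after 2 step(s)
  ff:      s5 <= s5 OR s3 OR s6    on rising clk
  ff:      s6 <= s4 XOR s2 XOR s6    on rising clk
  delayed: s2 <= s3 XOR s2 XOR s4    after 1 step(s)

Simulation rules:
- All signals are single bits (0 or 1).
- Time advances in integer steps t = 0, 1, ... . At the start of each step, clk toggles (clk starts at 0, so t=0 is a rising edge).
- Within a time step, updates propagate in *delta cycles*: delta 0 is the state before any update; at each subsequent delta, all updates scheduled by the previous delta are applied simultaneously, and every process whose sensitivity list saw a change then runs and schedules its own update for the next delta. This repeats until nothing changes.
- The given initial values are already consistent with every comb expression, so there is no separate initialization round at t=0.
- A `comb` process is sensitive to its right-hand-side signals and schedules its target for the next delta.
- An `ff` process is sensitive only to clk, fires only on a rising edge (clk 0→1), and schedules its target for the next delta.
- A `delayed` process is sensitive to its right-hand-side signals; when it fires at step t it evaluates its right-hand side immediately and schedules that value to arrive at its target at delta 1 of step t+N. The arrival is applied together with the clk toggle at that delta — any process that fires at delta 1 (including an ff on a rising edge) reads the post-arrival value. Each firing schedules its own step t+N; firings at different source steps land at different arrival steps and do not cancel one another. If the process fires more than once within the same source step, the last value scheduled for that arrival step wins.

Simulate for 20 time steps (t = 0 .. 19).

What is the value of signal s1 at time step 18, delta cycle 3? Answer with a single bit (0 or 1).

[bits: s2,s3,s5,s0,s4,s6,clk,s1]
t=0: Δ0=01111001 Δ1=01111011 Δ2=01111111 Δ3=01111110 | 3Δ
t=1: Δ0=01111110 Δ1=01111100 | 1Δ
t=2: Δ0=01111100 Δ1=01111110 Δ2=01111010 Δ3=01111011 | 3Δ
t=3: Δ0=01111011 Δ1=01111001 | 1Δ
t=4: Δ0=01111001 Δ1=01111011 Δ2=01111111 Δ3=01111110 | 3Δ
t=5: Δ0=01111110 Δ1=01111100 | 1Δ
t=6: Δ0=01111100 Δ1=01111110 Δ2=01111010 Δ3=01111011 | 3Δ
t=7: Δ0=01111011 Δ1=01111001 | 1Δ
t=8: Δ0=01111001 Δ1=01111011 Δ2=01111111 Δ3=01111110 | 3Δ
t=9: Δ0=01111110 Δ1=01111100 | 1Δ
t=10: Δ0=01111100 Δ1=01111110 Δ2=01111010 Δ3=01111011 | 3Δ
t=11: Δ0=01111011 Δ1=01111001 | 1Δ
t=12: Δ0=01111001 Δ1=01111011 Δ2=01111111 Δ3=01111110 | 3Δ
t=13: Δ0=01111110 Δ1=01111100 | 1Δ
t=14: Δ0=01111100 Δ1=01111110 Δ2=01111010 Δ3=01111011 | 3Δ
t=15: Δ0=01111011 Δ1=01111001 | 1Δ
t=16: Δ0=01111001 Δ1=01111011 Δ2=01111111 Δ3=01111110 | 3Δ
t=17: Δ0=01111110 Δ1=01111100 | 1Δ
t=18: Δ0=01111100 Δ1=01111110 Δ2=01111010 Δ3=01111011 | 3Δ
t=19: Δ0=01111011 Δ1=01111001 | 1Δ

1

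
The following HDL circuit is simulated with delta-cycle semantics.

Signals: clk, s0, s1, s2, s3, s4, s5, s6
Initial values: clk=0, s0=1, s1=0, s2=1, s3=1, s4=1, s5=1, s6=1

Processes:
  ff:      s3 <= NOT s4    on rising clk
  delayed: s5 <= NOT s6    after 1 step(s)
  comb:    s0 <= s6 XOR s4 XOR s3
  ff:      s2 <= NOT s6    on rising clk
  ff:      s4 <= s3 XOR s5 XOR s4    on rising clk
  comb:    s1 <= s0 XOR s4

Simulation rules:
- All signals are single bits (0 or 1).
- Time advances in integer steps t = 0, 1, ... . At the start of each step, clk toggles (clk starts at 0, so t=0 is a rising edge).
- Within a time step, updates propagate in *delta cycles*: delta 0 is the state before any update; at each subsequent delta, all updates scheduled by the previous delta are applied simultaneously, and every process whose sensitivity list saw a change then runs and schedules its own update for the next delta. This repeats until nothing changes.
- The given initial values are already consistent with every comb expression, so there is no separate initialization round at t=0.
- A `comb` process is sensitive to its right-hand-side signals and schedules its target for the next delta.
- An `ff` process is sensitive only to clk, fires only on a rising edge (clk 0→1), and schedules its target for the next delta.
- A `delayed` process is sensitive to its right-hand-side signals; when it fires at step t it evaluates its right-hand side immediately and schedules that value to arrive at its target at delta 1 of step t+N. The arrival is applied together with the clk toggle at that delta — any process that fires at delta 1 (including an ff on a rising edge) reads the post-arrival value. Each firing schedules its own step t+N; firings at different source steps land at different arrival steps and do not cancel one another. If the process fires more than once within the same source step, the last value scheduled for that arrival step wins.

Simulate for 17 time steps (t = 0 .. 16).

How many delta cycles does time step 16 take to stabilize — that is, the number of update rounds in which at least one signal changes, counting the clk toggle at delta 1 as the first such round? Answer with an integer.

3

t0.Δ0 s4=1 s6=1 s0=1 s1=0 s2=1 s3=1 clk=0 s5=1
t0.Δ1 s4=1 s6=1 s0=1 s1=0 s2=1 s3=1 clk=1 s5=1
t0.Δ2 s4=1 s6=1 s0=1 s1=0 s2=0 s3=0 clk=1 s5=1
t0.Δ3 s4=1 s6=1 s0=0 s1=0 s2=0 s3=0 clk=1 s5=1
t0.Δ4 s4=1 s6=1 s0=0 s1=1 s2=0 s3=0 clk=1 s5=1
t1.Δ0 s4=1 s6=1 s0=0 s1=1 s2=0 s3=0 clk=1 s5=1
t1.Δ1 s4=1 s6=1 s0=0 s1=1 s2=0 s3=0 clk=0 s5=1
t2.Δ0 s4=1 s6=1 s0=0 s1=1 s2=0 s3=0 clk=0 s5=1
t2.Δ1 s4=1 s6=1 s0=0 s1=1 s2=0 s3=0 clk=1 s5=1
t2.Δ2 s4=0 s6=1 s0=0 s1=1 s2=0 s3=0 clk=1 s5=1
t2.Δ3 s4=0 s6=1 s0=1 s1=0 s2=0 s3=0 clk=1 s5=1
t2.Δ4 s4=0 s6=1 s0=1 s1=1 s2=0 s3=0 clk=1 s5=1
t3.Δ0 s4=0 s6=1 s0=1 s1=1 s2=0 s3=0 clk=1 s5=1
t3.Δ1 s4=0 s6=1 s0=1 s1=1 s2=0 s3=0 clk=0 s5=1
t4.Δ0 s4=0 s6=1 s0=1 s1=1 s2=0 s3=0 clk=0 s5=1
t4.Δ1 s4=0 s6=1 s0=1 s1=1 s2=0 s3=0 clk=1 s5=1
t4.Δ2 s4=1 s6=1 s0=1 s1=1 s2=0 s3=1 clk=1 s5=1
t4.Δ3 s4=1 s6=1 s0=1 s1=0 s2=0 s3=1 clk=1 s5=1
t5.Δ0 s4=1 s6=1 s0=1 s1=0 s2=0 s3=1 clk=1 s5=1
t5.Δ1 s4=1 s6=1 s0=1 s1=0 s2=0 s3=1 clk=0 s5=1
t6.Δ0 s4=1 s6=1 s0=1 s1=0 s2=0 s3=1 clk=0 s5=1
t6.Δ1 s4=1 s6=1 s0=1 s1=0 s2=0 s3=1 clk=1 s5=1
t6.Δ2 s4=1 s6=1 s0=1 s1=0 s2=0 s3=0 clk=1 s5=1
t6.Δ3 s4=1 s6=1 s0=0 s1=0 s2=0 s3=0 clk=1 s5=1
t6.Δ4 s4=1 s6=1 s0=0 s1=1 s2=0 s3=0 clk=1 s5=1
t7.Δ0 s4=1 s6=1 s0=0 s1=1 s2=0 s3=0 clk=1 s5=1
t7.Δ1 s4=1 s6=1 s0=0 s1=1 s2=0 s3=0 clk=0 s5=1
t8.Δ0 s4=1 s6=1 s0=0 s1=1 s2=0 s3=0 clk=0 s5=1
t8.Δ1 s4=1 s6=1 s0=0 s1=1 s2=0 s3=0 clk=1 s5=1
t8.Δ2 s4=0 s6=1 s0=0 s1=1 s2=0 s3=0 clk=1 s5=1
t8.Δ3 s4=0 s6=1 s0=1 s1=0 s2=0 s3=0 clk=1 s5=1
t8.Δ4 s4=0 s6=1 s0=1 s1=1 s2=0 s3=0 clk=1 s5=1
t9.Δ0 s4=0 s6=1 s0=1 s1=1 s2=0 s3=0 clk=1 s5=1
t9.Δ1 s4=0 s6=1 s0=1 s1=1 s2=0 s3=0 clk=0 s5=1
t10.Δ0 s4=0 s6=1 s0=1 s1=1 s2=0 s3=0 clk=0 s5=1
t10.Δ1 s4=0 s6=1 s0=1 s1=1 s2=0 s3=0 clk=1 s5=1
t10.Δ2 s4=1 s6=1 s0=1 s1=1 s2=0 s3=1 clk=1 s5=1
t10.Δ3 s4=1 s6=1 s0=1 s1=0 s2=0 s3=1 clk=1 s5=1
t11.Δ0 s4=1 s6=1 s0=1 s1=0 s2=0 s3=1 clk=1 s5=1
t11.Δ1 s4=1 s6=1 s0=1 s1=0 s2=0 s3=1 clk=0 s5=1
t12.Δ0 s4=1 s6=1 s0=1 s1=0 s2=0 s3=1 clk=0 s5=1
t12.Δ1 s4=1 s6=1 s0=1 s1=0 s2=0 s3=1 clk=1 s5=1
t12.Δ2 s4=1 s6=1 s0=1 s1=0 s2=0 s3=0 clk=1 s5=1
t12.Δ3 s4=1 s6=1 s0=0 s1=0 s2=0 s3=0 clk=1 s5=1
t12.Δ4 s4=1 s6=1 s0=0 s1=1 s2=0 s3=0 clk=1 s5=1
t13.Δ0 s4=1 s6=1 s0=0 s1=1 s2=0 s3=0 clk=1 s5=1
t13.Δ1 s4=1 s6=1 s0=0 s1=1 s2=0 s3=0 clk=0 s5=1
t14.Δ0 s4=1 s6=1 s0=0 s1=1 s2=0 s3=0 clk=0 s5=1
t14.Δ1 s4=1 s6=1 s0=0 s1=1 s2=0 s3=0 clk=1 s5=1
t14.Δ2 s4=0 s6=1 s0=0 s1=1 s2=0 s3=0 clk=1 s5=1
t14.Δ3 s4=0 s6=1 s0=1 s1=0 s2=0 s3=0 clk=1 s5=1
t14.Δ4 s4=0 s6=1 s0=1 s1=1 s2=0 s3=0 clk=1 s5=1
t15.Δ0 s4=0 s6=1 s0=1 s1=1 s2=0 s3=0 clk=1 s5=1
t15.Δ1 s4=0 s6=1 s0=1 s1=1 s2=0 s3=0 clk=0 s5=1
t16.Δ0 s4=0 s6=1 s0=1 s1=1 s2=0 s3=0 clk=0 s5=1
t16.Δ1 s4=0 s6=1 s0=1 s1=1 s2=0 s3=0 clk=1 s5=1
t16.Δ2 s4=1 s6=1 s0=1 s1=1 s2=0 s3=1 clk=1 s5=1
t16.Δ3 s4=1 s6=1 s0=1 s1=0 s2=0 s3=1 clk=1 s5=1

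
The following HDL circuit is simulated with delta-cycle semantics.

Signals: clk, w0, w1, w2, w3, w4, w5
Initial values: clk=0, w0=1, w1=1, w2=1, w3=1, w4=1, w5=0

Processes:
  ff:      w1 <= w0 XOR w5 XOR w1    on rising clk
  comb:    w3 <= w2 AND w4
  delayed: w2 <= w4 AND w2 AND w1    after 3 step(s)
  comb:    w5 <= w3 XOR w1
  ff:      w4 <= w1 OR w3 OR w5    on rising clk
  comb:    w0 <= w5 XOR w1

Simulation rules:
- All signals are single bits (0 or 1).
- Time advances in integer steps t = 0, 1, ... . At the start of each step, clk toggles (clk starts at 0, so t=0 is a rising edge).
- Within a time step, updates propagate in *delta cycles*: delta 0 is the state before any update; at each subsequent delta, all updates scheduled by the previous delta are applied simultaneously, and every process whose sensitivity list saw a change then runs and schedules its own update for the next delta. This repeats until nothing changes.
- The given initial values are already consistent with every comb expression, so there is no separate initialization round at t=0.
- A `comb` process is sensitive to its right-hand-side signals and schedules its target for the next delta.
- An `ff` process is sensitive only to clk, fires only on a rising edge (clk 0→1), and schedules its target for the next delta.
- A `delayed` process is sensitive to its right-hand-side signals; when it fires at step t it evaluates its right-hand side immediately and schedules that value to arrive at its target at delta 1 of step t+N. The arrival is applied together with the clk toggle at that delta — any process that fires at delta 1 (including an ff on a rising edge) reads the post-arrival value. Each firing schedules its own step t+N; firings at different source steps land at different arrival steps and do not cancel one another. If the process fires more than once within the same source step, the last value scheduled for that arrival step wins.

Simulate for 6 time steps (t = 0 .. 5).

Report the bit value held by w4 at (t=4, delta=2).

0

t0.Δ0 w3=1 clk=0 w2=1 w1=1 w5=0 w0=1 w4=1
t0.Δ1 w3=1 clk=1 w2=1 w1=1 w5=0 w0=1 w4=1
t0.Δ2 w3=1 clk=1 w2=1 w1=0 w5=0 w0=1 w4=1
t0.Δ3 w3=1 clk=1 w2=1 w1=0 w5=1 w0=0 w4=1
t0.Δ4 w3=1 clk=1 w2=1 w1=0 w5=1 w0=1 w4=1
t1.Δ0 w3=1 clk=1 w2=1 w1=0 w5=1 w0=1 w4=1
t1.Δ1 w3=1 clk=0 w2=1 w1=0 w5=1 w0=1 w4=1
t2.Δ0 w3=1 clk=0 w2=1 w1=0 w5=1 w0=1 w4=1
t2.Δ1 w3=1 clk=1 w2=1 w1=0 w5=1 w0=1 w4=1
t3.Δ0 w3=1 clk=1 w2=1 w1=0 w5=1 w0=1 w4=1
t3.Δ1 w3=1 clk=0 w2=0 w1=0 w5=1 w0=1 w4=1
t3.Δ2 w3=0 clk=0 w2=0 w1=0 w5=1 w0=1 w4=1
t3.Δ3 w3=0 clk=0 w2=0 w1=0 w5=0 w0=1 w4=1
t3.Δ4 w3=0 clk=0 w2=0 w1=0 w5=0 w0=0 w4=1
t4.Δ0 w3=0 clk=0 w2=0 w1=0 w5=0 w0=0 w4=1
t4.Δ1 w3=0 clk=1 w2=0 w1=0 w5=0 w0=0 w4=1
t4.Δ2 w3=0 clk=1 w2=0 w1=0 w5=0 w0=0 w4=0
t5.Δ0 w3=0 clk=1 w2=0 w1=0 w5=0 w0=0 w4=0
t5.Δ1 w3=0 clk=0 w2=0 w1=0 w5=0 w0=0 w4=0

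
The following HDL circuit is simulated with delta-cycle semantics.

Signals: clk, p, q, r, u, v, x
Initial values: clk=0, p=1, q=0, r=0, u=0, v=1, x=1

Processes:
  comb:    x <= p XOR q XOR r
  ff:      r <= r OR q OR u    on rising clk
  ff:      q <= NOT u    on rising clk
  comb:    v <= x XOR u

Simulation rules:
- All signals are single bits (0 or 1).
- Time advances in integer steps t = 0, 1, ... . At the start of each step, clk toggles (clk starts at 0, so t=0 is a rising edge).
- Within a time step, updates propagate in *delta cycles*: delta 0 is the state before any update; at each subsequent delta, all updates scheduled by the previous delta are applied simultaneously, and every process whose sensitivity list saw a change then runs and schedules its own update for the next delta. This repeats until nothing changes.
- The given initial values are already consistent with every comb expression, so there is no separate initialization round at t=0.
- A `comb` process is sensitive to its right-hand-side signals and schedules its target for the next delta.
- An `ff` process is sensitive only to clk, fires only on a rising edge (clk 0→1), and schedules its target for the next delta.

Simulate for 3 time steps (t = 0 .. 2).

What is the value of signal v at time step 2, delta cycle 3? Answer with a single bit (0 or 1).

0

t0.Δ0 clk=0 v=1 u=0 r=0 q=0 x=1 p=1
t0.Δ1 clk=1 v=1 u=0 r=0 q=0 x=1 p=1
t0.Δ2 clk=1 v=1 u=0 r=0 q=1 x=1 p=1
t0.Δ3 clk=1 v=1 u=0 r=0 q=1 x=0 p=1
t0.Δ4 clk=1 v=0 u=0 r=0 q=1 x=0 p=1
t1.Δ0 clk=1 v=0 u=0 r=0 q=1 x=0 p=1
t1.Δ1 clk=0 v=0 u=0 r=0 q=1 x=0 p=1
t2.Δ0 clk=0 v=0 u=0 r=0 q=1 x=0 p=1
t2.Δ1 clk=1 v=0 u=0 r=0 q=1 x=0 p=1
t2.Δ2 clk=1 v=0 u=0 r=1 q=1 x=0 p=1
t2.Δ3 clk=1 v=0 u=0 r=1 q=1 x=1 p=1
t2.Δ4 clk=1 v=1 u=0 r=1 q=1 x=1 p=1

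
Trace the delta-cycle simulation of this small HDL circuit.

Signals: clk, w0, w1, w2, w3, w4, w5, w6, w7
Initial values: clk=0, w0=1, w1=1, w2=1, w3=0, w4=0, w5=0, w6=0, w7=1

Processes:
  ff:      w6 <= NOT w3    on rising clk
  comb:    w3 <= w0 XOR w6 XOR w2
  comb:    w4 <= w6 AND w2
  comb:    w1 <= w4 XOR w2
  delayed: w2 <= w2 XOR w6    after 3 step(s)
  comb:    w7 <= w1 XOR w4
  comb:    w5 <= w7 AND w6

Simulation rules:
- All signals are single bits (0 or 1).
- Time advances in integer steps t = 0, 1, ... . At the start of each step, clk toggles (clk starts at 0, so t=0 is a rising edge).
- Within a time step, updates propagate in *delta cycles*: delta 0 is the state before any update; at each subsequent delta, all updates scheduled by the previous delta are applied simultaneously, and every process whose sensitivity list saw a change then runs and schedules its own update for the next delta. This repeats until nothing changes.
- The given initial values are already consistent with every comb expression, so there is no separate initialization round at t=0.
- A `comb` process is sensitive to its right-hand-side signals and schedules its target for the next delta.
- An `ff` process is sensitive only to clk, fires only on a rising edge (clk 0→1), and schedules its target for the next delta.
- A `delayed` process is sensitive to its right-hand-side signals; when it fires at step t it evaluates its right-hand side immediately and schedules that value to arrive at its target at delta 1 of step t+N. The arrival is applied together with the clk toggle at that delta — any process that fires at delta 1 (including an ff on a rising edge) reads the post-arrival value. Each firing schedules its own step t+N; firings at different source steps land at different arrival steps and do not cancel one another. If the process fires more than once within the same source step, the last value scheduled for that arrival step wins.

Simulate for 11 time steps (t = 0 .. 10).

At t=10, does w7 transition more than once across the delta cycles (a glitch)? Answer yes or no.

[bits: w4,w6,clk,w0,w2,w5,w3,w1,w7]
t=0: Δ0=000110011 Δ1=001110011 Δ2=011110011 Δ3=111111111 Δ4=111111100 Δ5=111110101 Δ6=111111101 | 6Δ
t=1: Δ0=111111101 Δ1=110111101 | 1Δ
t=2: Δ0=110111101 Δ1=111111101 Δ2=101111101 Δ3=001110001 Δ4=001110010 Δ5=001110011 | 5Δ
t=3: Δ0=001110011 Δ1=000100011 Δ2=000100101 Δ3=000100100 | 3Δ
t=4: Δ0=000100100 Δ1=001100100 | 1Δ
t=5: Δ0=001100100 Δ1=000110100 Δ2=000110010 Δ3=000110011 | 3Δ
t=6: Δ0=000110011 Δ1=001100011 Δ2=011100101 Δ3=011101000 Δ4=011100000 | 4Δ
t=7: Δ0=011100000 Δ1=010100000 | 1Δ
t=8: Δ0=010100000 Δ1=011110000 Δ2=111110110 Δ3=111110100 Δ4=111110101 Δ5=111111101 | 5Δ
t=9: Δ0=111111101 Δ1=110111101 | 1Δ
t=10: Δ0=110111101 Δ1=111111101 Δ2=101111101 Δ3=001110001 Δ4=001110010 Δ5=001110011 | 5Δ

yes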